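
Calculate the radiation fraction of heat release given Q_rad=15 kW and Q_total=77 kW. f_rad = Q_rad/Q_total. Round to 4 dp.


f_rad = Q_rad / Q_total
f_rad = 15 / 77 = 0.1948


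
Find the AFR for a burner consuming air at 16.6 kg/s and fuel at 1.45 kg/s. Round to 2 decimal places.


AFR = m_air / m_fuel
AFR = 16.6 / 1.45 = 11.45


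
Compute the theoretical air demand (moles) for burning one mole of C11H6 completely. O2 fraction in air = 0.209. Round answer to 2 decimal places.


Balanced combustion: C11H6 + 12.5 O2 -> 11 CO2 + 3 H2O
O2 needed = C + H/4 = 11 + 6/4 = 12.50 moles
Air moles = O2 / 0.209 = 12.50 / 0.209 = 59.81 moles air


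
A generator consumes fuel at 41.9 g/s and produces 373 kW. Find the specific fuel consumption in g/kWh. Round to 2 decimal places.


SFC = (mf / BP) * 3600
Rate = 41.9 / 373 = 0.112332 g/(s*kW)
SFC = 0.112332 * 3600 = 404.40 g/kWh


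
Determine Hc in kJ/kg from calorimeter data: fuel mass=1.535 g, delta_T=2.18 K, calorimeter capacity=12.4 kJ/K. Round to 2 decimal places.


Hc = C_cal * delta_T / m_fuel
Q_released = 12.4 * 2.18 = 27.0320 kJ
m_fuel = 1.535 g = 1.535/1000 kg = 0.001535 kg
Hc = 27.0320 / 0.001535 = 17610.42 kJ/kg


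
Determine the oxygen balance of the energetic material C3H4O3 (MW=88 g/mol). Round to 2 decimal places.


OB = -1600 * (2C + H/2 - O) / MW
Inner = 2*3 + 4/2 - 3 = 5.00
OB = -1600 * 5.00 / 88 = -90.91%


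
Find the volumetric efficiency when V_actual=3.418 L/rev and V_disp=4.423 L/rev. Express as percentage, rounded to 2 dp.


eta_v = (V_actual / V_disp) * 100
Ratio = 3.418 / 4.423 = 0.7728
eta_v = 0.7728 * 100 = 77.28%


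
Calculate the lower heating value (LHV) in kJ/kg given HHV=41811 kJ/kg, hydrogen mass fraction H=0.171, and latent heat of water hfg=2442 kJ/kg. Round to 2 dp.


LHV = HHV - hfg * 9 * H
Water correction = 2442 * 9 * 0.171 = 3758.238 kJ/kg
LHV = 41811 - 3758.238 = 38052.76 kJ/kg


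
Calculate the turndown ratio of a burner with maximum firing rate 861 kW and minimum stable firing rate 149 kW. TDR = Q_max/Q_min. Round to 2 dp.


TDR = Q_max / Q_min
TDR = 861 / 149 = 5.78


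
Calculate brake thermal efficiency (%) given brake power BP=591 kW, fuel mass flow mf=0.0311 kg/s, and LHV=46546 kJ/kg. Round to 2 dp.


eta_BTE = (BP / (mf * LHV)) * 100
Denominator = 0.0311 * 46546 = 1447.5806 kW
eta_BTE = (591 / 1447.5806) * 100 = 40.83%


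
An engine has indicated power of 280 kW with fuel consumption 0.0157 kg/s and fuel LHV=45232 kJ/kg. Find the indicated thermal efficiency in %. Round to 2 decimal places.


eta_ith = (IP / (mf * LHV)) * 100
Denominator = 0.0157 * 45232 = 710.1424 kW
eta_ith = (280 / 710.1424) * 100 = 39.43%


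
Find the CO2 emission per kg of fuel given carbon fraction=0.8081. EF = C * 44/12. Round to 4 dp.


EF = C_frac * (M_CO2 / M_C)
EF = 0.8081 * (44/12)
EF = 0.8081 * 3.666667 = 2.9630 kg_CO2/kg_fuel


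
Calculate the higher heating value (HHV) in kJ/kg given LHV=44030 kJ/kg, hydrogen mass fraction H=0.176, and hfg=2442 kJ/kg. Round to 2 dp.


HHV = LHV + hfg * 9 * H
Water addition = 2442 * 9 * 0.176 = 3868.128 kJ/kg
HHV = 44030 + 3868.128 = 47898.13 kJ/kg


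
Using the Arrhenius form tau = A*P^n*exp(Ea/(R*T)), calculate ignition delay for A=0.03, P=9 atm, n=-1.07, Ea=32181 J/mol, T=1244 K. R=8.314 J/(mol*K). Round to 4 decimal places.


tau = A * P^n * exp(Ea/(R*T))
P^n = 9^(-1.07) = 0.09527095
Ea/(R*T) = 32181/(8.314*1244) = 3.111495
exp(Ea/(R*T)) = 22.454593
tau = 0.03 * 0.09527095 * 22.454593 = 0.0642 ms


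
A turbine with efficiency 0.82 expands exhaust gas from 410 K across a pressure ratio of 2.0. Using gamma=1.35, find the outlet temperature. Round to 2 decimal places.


T_out = T_in * (1 - eta * (1 - PR^(-(gamma-1)/gamma)))
Exponent = -(1.35-1)/1.35 = -0.25925926
PR^exp = 2.0^(-0.25925926) = 0.83551680
Factor = 1 - 0.82*(1 - 0.83551680) = 0.86512378
T_out = 410 * 0.86512378 = 354.70 K


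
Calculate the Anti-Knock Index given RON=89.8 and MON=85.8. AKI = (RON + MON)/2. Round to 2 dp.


AKI = (RON + MON) / 2
AKI = (89.8 + 85.8) / 2
AKI = 175.6 / 2 = 87.80


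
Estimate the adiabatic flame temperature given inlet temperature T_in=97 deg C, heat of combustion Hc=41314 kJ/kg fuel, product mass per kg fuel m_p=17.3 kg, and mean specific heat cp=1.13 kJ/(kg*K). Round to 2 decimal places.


T_ad = T_in + Hc / (m_p * cp)
Denominator = 17.3 * 1.13 = 19.5490
Temperature rise = 41314 / 19.5490 = 2113.36 K
T_ad = 97 + 2113.36 = 2210.36 deg C


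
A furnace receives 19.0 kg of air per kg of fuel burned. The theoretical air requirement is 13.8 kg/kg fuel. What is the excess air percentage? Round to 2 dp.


Excess air = actual - stoichiometric = 19.0 - 13.8 = 5.20 kg/kg fuel
Excess air % = (excess / stoich) * 100 = (5.20 / 13.8) * 100 = 37.68%


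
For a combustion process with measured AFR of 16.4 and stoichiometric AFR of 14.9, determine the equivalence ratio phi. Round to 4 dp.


phi = AFR_stoich / AFR_actual
phi = 14.9 / 16.4 = 0.9085


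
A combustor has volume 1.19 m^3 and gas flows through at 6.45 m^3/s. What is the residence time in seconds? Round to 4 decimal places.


tau = V / Q_flow
tau = 1.19 / 6.45 = 0.1845 s


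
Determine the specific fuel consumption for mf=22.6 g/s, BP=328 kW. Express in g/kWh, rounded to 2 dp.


SFC = (mf / BP) * 3600
Rate = 22.6 / 328 = 0.068902 g/(s*kW)
SFC = 0.068902 * 3600 = 248.05 g/kWh


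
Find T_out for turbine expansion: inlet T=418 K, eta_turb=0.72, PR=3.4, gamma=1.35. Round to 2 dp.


T_out = T_in * (1 - eta * (1 - PR^(-(gamma-1)/gamma)))
Exponent = -(1.35-1)/1.35 = -0.25925926
PR^exp = 3.4^(-0.25925926) = 0.72813041
Factor = 1 - 0.72*(1 - 0.72813041) = 0.80425390
T_out = 418 * 0.80425390 = 336.18 K


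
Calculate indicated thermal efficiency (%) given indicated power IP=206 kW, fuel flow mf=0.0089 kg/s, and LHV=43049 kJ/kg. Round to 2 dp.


eta_ith = (IP / (mf * LHV)) * 100
Denominator = 0.0089 * 43049 = 383.1361 kW
eta_ith = (206 / 383.1361) * 100 = 53.77%


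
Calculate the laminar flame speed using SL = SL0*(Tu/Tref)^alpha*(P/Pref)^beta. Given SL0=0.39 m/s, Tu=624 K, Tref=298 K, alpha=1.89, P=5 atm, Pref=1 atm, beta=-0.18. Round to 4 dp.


SL = SL0 * (Tu/Tref)^alpha * (P/Pref)^beta
T ratio = 624/298 = 2.09395973
(T ratio)^alpha = 2.09395973^1.89 = 4.042315
(P/Pref)^beta = 5^(-0.18) = 0.748489
SL = 0.39 * 4.042315 * 0.748489 = 1.1800 m/s


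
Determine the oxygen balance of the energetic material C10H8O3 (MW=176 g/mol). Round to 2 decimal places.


OB = -1600 * (2C + H/2 - O) / MW
Inner = 2*10 + 8/2 - 3 = 21.00
OB = -1600 * 21.00 / 176 = -190.91%


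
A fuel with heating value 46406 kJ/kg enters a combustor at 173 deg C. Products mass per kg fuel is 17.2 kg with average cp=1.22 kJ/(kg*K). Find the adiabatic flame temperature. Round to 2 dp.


T_ad = T_in + Hc / (m_p * cp)
Denominator = 17.2 * 1.22 = 20.9840
Temperature rise = 46406 / 20.9840 = 2211.49 K
T_ad = 173 + 2211.49 = 2384.49 deg C


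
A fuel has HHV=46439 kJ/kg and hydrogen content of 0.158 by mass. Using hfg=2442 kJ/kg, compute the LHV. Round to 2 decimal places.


LHV = HHV - hfg * 9 * H
Water correction = 2442 * 9 * 0.158 = 3472.524 kJ/kg
LHV = 46439 - 3472.524 = 42966.48 kJ/kg


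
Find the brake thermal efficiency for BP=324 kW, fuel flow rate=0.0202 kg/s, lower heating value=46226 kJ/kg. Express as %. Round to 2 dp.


eta_BTE = (BP / (mf * LHV)) * 100
Denominator = 0.0202 * 46226 = 933.7652 kW
eta_BTE = (324 / 933.7652) * 100 = 34.70%


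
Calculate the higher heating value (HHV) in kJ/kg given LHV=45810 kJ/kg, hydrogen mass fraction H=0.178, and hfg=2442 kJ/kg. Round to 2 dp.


HHV = LHV + hfg * 9 * H
Water addition = 2442 * 9 * 0.178 = 3912.084 kJ/kg
HHV = 45810 + 3912.084 = 49722.08 kJ/kg


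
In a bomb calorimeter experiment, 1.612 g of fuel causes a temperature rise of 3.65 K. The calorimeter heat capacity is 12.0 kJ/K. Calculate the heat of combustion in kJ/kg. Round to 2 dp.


Hc = C_cal * delta_T / m_fuel
Q_released = 12.0 * 3.65 = 43.8000 kJ
m_fuel = 1.612 g = 1.612/1000 kg = 0.001612 kg
Hc = 43.8000 / 0.001612 = 27171.22 kJ/kg


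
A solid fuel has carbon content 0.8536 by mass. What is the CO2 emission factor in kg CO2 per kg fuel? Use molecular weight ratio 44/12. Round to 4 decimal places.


EF = C_frac * (M_CO2 / M_C)
EF = 0.8536 * (44/12)
EF = 0.8536 * 3.666667 = 3.1299 kg_CO2/kg_fuel


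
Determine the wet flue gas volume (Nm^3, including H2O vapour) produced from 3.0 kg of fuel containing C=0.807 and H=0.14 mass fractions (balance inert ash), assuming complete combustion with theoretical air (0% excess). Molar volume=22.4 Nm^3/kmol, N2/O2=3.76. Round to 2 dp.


Per kg fuel: CO2 = (C/12 kmol)*22.4 = (0.807/12)*22.4 = 1.50640 Nm^3
Per kg fuel: H2O = (H/2 kmol)*22.4 = (0.14/2)*22.4 = 1.56800 Nm^3
O2 needed per kg fuel = C/12 + H/4 = 0.807/12 + 0.14/4 = 0.10225000 kmol
Per kg fuel: N2 = O2*3.76*22.4 = 0.10225000*3.76*22.4 = 8.61190 Nm^3
Total per kg = 1.50640 + 1.56800 + 8.61190 = 11.68630 Nm^3
Total = 11.68630 * 3.0 = 35.06 Nm^3


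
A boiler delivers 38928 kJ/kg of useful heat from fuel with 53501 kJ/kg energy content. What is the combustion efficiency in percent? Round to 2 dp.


Efficiency = (Q_useful / Q_fuel) * 100
Efficiency = (38928 / 53501) * 100
Efficiency = 0.7276 * 100 = 72.76%


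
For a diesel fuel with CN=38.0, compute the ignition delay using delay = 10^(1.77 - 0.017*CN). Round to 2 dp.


delay = 10^(1.77 - 0.017*CN)
Exponent = 1.77 - 0.017*38.0 = 1.1240
delay = 10^1.1240 = 13.30 ms


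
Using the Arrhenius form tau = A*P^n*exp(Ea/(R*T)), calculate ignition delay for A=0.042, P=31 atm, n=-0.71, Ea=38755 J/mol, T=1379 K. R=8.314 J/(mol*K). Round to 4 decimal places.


tau = A * P^n * exp(Ea/(R*T))
P^n = 31^(-0.71) = 0.08732391
Ea/(R*T) = 38755/(8.314*1379) = 3.380286
exp(Ea/(R*T)) = 29.379174
tau = 0.042 * 0.08732391 * 29.379174 = 0.1078 ms


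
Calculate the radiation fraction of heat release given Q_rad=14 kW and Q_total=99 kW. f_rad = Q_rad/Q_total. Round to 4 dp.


f_rad = Q_rad / Q_total
f_rad = 14 / 99 = 0.1414


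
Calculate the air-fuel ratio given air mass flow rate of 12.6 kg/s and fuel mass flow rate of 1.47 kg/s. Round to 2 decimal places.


AFR = m_air / m_fuel
AFR = 12.6 / 1.47 = 8.57


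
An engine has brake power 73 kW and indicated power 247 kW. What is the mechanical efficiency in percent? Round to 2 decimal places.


eta_mech = (BP / IP) * 100
Ratio = 73 / 247 = 0.2955
eta_mech = 0.2955 * 100 = 29.55%


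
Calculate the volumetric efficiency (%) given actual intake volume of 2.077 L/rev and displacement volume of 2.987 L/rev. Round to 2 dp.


eta_v = (V_actual / V_disp) * 100
Ratio = 2.077 / 2.987 = 0.6953
eta_v = 0.6953 * 100 = 69.53%


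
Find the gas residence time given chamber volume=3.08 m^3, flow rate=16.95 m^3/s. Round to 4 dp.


tau = V / Q_flow
tau = 3.08 / 16.95 = 0.1817 s


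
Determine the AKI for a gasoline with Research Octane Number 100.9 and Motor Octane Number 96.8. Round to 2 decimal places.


AKI = (RON + MON) / 2
AKI = (100.9 + 96.8) / 2
AKI = 197.7 / 2 = 98.85


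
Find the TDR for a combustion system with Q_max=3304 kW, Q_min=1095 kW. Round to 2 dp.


TDR = Q_max / Q_min
TDR = 3304 / 1095 = 3.02


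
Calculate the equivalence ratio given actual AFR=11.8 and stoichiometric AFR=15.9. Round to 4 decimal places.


phi = AFR_stoich / AFR_actual
phi = 15.9 / 11.8 = 1.3475


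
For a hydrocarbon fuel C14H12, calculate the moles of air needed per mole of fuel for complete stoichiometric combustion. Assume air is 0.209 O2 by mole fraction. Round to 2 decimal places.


Balanced combustion: C14H12 + 17 O2 -> 14 CO2 + 6 H2O
O2 needed = C + H/4 = 14 + 12/4 = 17.00 moles
Air moles = O2 / 0.209 = 17.00 / 0.209 = 81.34 moles air


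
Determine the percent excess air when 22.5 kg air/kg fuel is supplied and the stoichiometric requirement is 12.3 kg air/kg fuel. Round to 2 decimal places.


Excess air = actual - stoichiometric = 22.5 - 12.3 = 10.20 kg/kg fuel
Excess air % = (excess / stoich) * 100 = (10.20 / 12.3) * 100 = 82.93%


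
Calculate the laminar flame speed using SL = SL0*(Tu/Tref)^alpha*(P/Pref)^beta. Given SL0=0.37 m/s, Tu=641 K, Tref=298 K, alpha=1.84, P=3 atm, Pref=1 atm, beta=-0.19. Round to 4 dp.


SL = SL0 * (Tu/Tref)^alpha * (P/Pref)^beta
T ratio = 641/298 = 2.15100671
(T ratio)^alpha = 2.15100671^1.84 = 4.093180
(P/Pref)^beta = 3^(-0.19) = 0.811609
SL = 0.37 * 4.093180 * 0.811609 = 1.2292 m/s


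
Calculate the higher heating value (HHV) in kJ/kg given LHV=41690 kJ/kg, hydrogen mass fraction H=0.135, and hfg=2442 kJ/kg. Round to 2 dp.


HHV = LHV + hfg * 9 * H
Water addition = 2442 * 9 * 0.135 = 2967.030 kJ/kg
HHV = 41690 + 2967.030 = 44657.03 kJ/kg


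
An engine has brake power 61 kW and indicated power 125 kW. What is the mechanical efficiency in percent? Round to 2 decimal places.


eta_mech = (BP / IP) * 100
Ratio = 61 / 125 = 0.4880
eta_mech = 0.4880 * 100 = 48.80%


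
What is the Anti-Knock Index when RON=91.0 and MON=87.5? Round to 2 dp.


AKI = (RON + MON) / 2
AKI = (91.0 + 87.5) / 2
AKI = 178.5 / 2 = 89.25


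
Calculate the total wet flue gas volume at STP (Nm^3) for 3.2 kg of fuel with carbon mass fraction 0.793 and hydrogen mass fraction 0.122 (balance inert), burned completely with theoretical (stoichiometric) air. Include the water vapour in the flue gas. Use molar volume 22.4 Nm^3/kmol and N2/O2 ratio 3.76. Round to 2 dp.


Per kg fuel: CO2 = (C/12 kmol)*22.4 = (0.793/12)*22.4 = 1.48027 Nm^3
Per kg fuel: H2O = (H/2 kmol)*22.4 = (0.122/2)*22.4 = 1.36640 Nm^3
O2 needed per kg fuel = C/12 + H/4 = 0.793/12 + 0.122/4 = 0.09658333 kmol
Per kg fuel: N2 = O2*3.76*22.4 = 0.09658333*3.76*22.4 = 8.13463 Nm^3
Total per kg = 1.48027 + 1.36640 + 8.13463 = 10.98130 Nm^3
Total = 10.98130 * 3.2 = 35.14 Nm^3


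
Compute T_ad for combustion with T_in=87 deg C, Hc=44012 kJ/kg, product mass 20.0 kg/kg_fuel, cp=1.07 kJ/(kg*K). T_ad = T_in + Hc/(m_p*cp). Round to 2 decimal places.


T_ad = T_in + Hc / (m_p * cp)
Denominator = 20.0 * 1.07 = 21.4000
Temperature rise = 44012 / 21.4000 = 2056.64 K
T_ad = 87 + 2056.64 = 2143.64 deg C


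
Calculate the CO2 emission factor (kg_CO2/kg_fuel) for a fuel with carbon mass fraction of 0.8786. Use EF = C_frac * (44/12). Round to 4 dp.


EF = C_frac * (M_CO2 / M_C)
EF = 0.8786 * (44/12)
EF = 0.8786 * 3.666667 = 3.2215 kg_CO2/kg_fuel


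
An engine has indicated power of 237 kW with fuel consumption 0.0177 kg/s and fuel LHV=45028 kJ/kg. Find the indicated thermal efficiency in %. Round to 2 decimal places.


eta_ith = (IP / (mf * LHV)) * 100
Denominator = 0.0177 * 45028 = 796.9956 kW
eta_ith = (237 / 796.9956) * 100 = 29.74%


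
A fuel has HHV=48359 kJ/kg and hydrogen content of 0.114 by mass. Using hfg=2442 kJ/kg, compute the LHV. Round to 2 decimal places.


LHV = HHV - hfg * 9 * H
Water correction = 2442 * 9 * 0.114 = 2505.492 kJ/kg
LHV = 48359 - 2505.492 = 45853.51 kJ/kg


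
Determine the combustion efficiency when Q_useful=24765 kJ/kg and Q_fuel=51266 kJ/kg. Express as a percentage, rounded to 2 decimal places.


Efficiency = (Q_useful / Q_fuel) * 100
Efficiency = (24765 / 51266) * 100
Efficiency = 0.4831 * 100 = 48.31%


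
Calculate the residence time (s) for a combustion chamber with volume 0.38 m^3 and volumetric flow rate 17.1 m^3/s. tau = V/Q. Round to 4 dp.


tau = V / Q_flow
tau = 0.38 / 17.1 = 0.0222 s


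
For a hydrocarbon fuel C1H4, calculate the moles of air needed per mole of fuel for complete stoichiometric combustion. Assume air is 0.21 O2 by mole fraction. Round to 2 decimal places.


Balanced combustion: C1H4 + 2 O2 -> 1 CO2 + 2 H2O
O2 needed = C + H/4 = 1 + 4/4 = 2.00 moles
Air moles = O2 / 0.21 = 2.00 / 0.21 = 9.52 moles air


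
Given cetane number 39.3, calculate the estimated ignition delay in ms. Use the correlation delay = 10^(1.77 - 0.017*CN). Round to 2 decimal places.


delay = 10^(1.77 - 0.017*CN)
Exponent = 1.77 - 0.017*39.3 = 1.1019
delay = 10^1.1019 = 12.64 ms


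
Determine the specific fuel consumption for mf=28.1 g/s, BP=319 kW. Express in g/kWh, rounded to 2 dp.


SFC = (mf / BP) * 3600
Rate = 28.1 / 319 = 0.088088 g/(s*kW)
SFC = 0.088088 * 3600 = 317.12 g/kWh


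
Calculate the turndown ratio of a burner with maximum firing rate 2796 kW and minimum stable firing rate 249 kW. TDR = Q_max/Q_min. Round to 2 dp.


TDR = Q_max / Q_min
TDR = 2796 / 249 = 11.23


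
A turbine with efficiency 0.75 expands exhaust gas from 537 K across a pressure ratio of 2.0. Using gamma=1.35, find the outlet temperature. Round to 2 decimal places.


T_out = T_in * (1 - eta * (1 - PR^(-(gamma-1)/gamma)))
Exponent = -(1.35-1)/1.35 = -0.25925926
PR^exp = 2.0^(-0.25925926) = 0.83551680
Factor = 1 - 0.75*(1 - 0.83551680) = 0.87663760
T_out = 537 * 0.87663760 = 470.75 K


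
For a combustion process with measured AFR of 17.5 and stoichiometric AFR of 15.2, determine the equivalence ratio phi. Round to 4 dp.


phi = AFR_stoich / AFR_actual
phi = 15.2 / 17.5 = 0.8686


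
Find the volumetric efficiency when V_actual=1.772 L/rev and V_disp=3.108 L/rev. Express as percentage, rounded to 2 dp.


eta_v = (V_actual / V_disp) * 100
Ratio = 1.772 / 3.108 = 0.5701
eta_v = 0.5701 * 100 = 57.01%


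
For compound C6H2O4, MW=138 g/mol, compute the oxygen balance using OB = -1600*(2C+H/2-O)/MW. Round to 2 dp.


OB = -1600 * (2C + H/2 - O) / MW
Inner = 2*6 + 2/2 - 4 = 9.00
OB = -1600 * 9.00 / 138 = -104.35%


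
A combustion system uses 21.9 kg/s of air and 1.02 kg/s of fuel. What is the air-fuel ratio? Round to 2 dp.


AFR = m_air / m_fuel
AFR = 21.9 / 1.02 = 21.47


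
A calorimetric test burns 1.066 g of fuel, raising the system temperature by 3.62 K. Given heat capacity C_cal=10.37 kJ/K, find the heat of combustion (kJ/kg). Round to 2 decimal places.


Hc = C_cal * delta_T / m_fuel
Q_released = 10.37 * 3.62 = 37.5394 kJ
m_fuel = 1.066 g = 1.066/1000 kg = 0.001066 kg
Hc = 37.5394 / 0.001066 = 35215.20 kJ/kg


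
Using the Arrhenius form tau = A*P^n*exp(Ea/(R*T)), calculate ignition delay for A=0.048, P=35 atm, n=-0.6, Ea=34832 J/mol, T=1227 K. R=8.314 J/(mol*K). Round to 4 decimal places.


tau = A * P^n * exp(Ea/(R*T))
P^n = 35^(-0.6) = 0.11845658
Ea/(R*T) = 34832/(8.314*1227) = 3.414474
exp(Ea/(R*T)) = 30.400959
tau = 0.048 * 0.11845658 * 30.400959 = 0.1729 ms


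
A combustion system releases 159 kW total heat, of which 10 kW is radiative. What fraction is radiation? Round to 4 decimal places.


f_rad = Q_rad / Q_total
f_rad = 10 / 159 = 0.0629


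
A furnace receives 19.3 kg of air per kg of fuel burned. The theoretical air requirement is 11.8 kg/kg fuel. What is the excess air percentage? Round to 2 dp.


Excess air = actual - stoichiometric = 19.3 - 11.8 = 7.50 kg/kg fuel
Excess air % = (excess / stoich) * 100 = (7.50 / 11.8) * 100 = 63.56%


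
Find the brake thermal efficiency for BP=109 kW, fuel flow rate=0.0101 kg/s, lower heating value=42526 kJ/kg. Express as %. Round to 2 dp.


eta_BTE = (BP / (mf * LHV)) * 100
Denominator = 0.0101 * 42526 = 429.5126 kW
eta_BTE = (109 / 429.5126) * 100 = 25.38%


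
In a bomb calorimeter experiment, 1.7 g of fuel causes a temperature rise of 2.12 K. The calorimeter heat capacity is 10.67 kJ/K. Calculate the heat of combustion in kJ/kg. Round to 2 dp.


Hc = C_cal * delta_T / m_fuel
Q_released = 10.67 * 2.12 = 22.6204 kJ
m_fuel = 1.7 g = 1.7/1000 kg = 0.001700 kg
Hc = 22.6204 / 0.001700 = 13306.12 kJ/kg


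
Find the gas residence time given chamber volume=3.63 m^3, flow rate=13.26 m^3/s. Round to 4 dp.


tau = V / Q_flow
tau = 3.63 / 13.26 = 0.2738 s


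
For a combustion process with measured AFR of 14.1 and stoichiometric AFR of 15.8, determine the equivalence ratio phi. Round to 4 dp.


phi = AFR_stoich / AFR_actual
phi = 15.8 / 14.1 = 1.1206


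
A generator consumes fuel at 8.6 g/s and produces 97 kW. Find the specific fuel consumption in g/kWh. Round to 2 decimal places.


SFC = (mf / BP) * 3600
Rate = 8.6 / 97 = 0.088660 g/(s*kW)
SFC = 0.088660 * 3600 = 319.18 g/kWh


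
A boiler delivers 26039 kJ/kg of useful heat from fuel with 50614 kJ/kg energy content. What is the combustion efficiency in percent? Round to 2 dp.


Efficiency = (Q_useful / Q_fuel) * 100
Efficiency = (26039 / 50614) * 100
Efficiency = 0.5145 * 100 = 51.45%


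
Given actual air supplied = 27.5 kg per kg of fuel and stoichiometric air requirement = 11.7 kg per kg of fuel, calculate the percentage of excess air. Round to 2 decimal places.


Excess air = actual - stoichiometric = 27.5 - 11.7 = 15.80 kg/kg fuel
Excess air % = (excess / stoich) * 100 = (15.80 / 11.7) * 100 = 135.04%


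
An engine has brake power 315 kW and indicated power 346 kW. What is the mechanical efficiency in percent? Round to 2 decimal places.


eta_mech = (BP / IP) * 100
Ratio = 315 / 346 = 0.9104
eta_mech = 0.9104 * 100 = 91.04%


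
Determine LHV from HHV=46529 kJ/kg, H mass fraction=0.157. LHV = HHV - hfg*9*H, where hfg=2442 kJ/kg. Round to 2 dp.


LHV = HHV - hfg * 9 * H
Water correction = 2442 * 9 * 0.157 = 3450.546 kJ/kg
LHV = 46529 - 3450.546 = 43078.45 kJ/kg


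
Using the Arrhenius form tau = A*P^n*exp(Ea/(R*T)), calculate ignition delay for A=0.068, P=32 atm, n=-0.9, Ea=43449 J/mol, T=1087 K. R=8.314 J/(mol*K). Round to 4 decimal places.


tau = A * P^n * exp(Ea/(R*T))
P^n = 32^(-0.9) = 0.04419417
Ea/(R*T) = 43449/(8.314*1087) = 4.807732
exp(Ea/(R*T)) = 122.453538
tau = 0.068 * 0.04419417 * 122.453538 = 0.3680 ms


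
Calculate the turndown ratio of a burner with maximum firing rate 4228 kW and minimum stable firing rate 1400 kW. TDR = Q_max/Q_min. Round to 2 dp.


TDR = Q_max / Q_min
TDR = 4228 / 1400 = 3.02


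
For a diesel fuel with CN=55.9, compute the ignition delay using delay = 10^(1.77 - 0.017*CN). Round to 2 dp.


delay = 10^(1.77 - 0.017*CN)
Exponent = 1.77 - 0.017*55.9 = 0.8197
delay = 10^0.8197 = 6.60 ms


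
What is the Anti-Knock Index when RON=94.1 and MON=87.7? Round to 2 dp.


AKI = (RON + MON) / 2
AKI = (94.1 + 87.7) / 2
AKI = 181.8 / 2 = 90.90


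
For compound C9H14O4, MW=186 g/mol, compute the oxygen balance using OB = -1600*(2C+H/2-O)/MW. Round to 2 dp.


OB = -1600 * (2C + H/2 - O) / MW
Inner = 2*9 + 14/2 - 4 = 21.00
OB = -1600 * 21.00 / 186 = -180.65%


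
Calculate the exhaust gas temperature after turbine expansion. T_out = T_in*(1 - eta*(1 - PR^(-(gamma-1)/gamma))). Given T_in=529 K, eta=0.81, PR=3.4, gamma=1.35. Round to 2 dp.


T_out = T_in * (1 - eta * (1 - PR^(-(gamma-1)/gamma)))
Exponent = -(1.35-1)/1.35 = -0.25925926
PR^exp = 3.4^(-0.25925926) = 0.72813041
Factor = 1 - 0.81*(1 - 0.72813041) = 0.77978563
T_out = 529 * 0.77978563 = 412.51 K


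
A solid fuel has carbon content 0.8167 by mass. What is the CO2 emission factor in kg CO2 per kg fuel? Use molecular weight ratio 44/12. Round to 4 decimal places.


EF = C_frac * (M_CO2 / M_C)
EF = 0.8167 * (44/12)
EF = 0.8167 * 3.666667 = 2.9946 kg_CO2/kg_fuel


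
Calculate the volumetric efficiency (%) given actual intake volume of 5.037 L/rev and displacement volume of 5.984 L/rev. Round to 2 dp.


eta_v = (V_actual / V_disp) * 100
Ratio = 5.037 / 5.984 = 0.8417
eta_v = 0.8417 * 100 = 84.17%


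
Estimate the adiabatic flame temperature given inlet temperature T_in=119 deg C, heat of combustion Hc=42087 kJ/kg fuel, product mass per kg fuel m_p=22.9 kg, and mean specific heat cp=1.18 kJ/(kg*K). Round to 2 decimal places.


T_ad = T_in + Hc / (m_p * cp)
Denominator = 22.9 * 1.18 = 27.0220
Temperature rise = 42087 / 27.0220 = 1557.51 K
T_ad = 119 + 1557.51 = 1676.51 deg C


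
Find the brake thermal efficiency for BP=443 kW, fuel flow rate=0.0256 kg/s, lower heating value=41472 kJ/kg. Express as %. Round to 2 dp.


eta_BTE = (BP / (mf * LHV)) * 100
Denominator = 0.0256 * 41472 = 1061.6832 kW
eta_BTE = (443 / 1061.6832) * 100 = 41.73%


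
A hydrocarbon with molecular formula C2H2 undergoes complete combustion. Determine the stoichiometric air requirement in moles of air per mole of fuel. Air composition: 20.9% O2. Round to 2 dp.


Balanced combustion: C2H2 + 2.5 O2 -> 2 CO2 + 1 H2O
O2 needed = C + H/4 = 2 + 2/4 = 2.50 moles
Air moles = O2 / 0.209 = 2.50 / 0.209 = 11.96 moles air


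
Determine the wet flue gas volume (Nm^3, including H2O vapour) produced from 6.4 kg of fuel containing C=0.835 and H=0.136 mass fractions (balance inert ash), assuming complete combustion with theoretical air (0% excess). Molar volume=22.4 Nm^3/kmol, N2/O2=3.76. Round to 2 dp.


Per kg fuel: CO2 = (C/12 kmol)*22.4 = (0.835/12)*22.4 = 1.55867 Nm^3
Per kg fuel: H2O = (H/2 kmol)*22.4 = (0.136/2)*22.4 = 1.52320 Nm^3
O2 needed per kg fuel = C/12 + H/4 = 0.835/12 + 0.136/4 = 0.10358333 kmol
Per kg fuel: N2 = O2*3.76*22.4 = 0.10358333*3.76*22.4 = 8.72420 Nm^3
Total per kg = 1.55867 + 1.52320 + 8.72420 = 11.80607 Nm^3
Total = 11.80607 * 6.4 = 75.56 Nm^3


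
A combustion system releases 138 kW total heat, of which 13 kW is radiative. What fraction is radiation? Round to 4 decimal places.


f_rad = Q_rad / Q_total
f_rad = 13 / 138 = 0.0942


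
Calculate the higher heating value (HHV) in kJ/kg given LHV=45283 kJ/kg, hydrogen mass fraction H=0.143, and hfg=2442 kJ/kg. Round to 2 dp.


HHV = LHV + hfg * 9 * H
Water addition = 2442 * 9 * 0.143 = 3142.854 kJ/kg
HHV = 45283 + 3142.854 = 48425.85 kJ/kg


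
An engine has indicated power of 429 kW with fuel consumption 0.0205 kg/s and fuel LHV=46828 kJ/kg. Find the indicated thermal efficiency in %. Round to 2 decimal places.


eta_ith = (IP / (mf * LHV)) * 100
Denominator = 0.0205 * 46828 = 959.9740 kW
eta_ith = (429 / 959.9740) * 100 = 44.69%


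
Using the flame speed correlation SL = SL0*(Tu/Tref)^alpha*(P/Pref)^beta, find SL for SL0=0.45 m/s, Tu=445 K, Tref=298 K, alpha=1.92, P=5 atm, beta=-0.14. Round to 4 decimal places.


SL = SL0 * (Tu/Tref)^alpha * (P/Pref)^beta
T ratio = 445/298 = 1.49328859
(T ratio)^alpha = 1.49328859^1.92 = 2.159514
(P/Pref)^beta = 5^(-0.14) = 0.798260
SL = 0.45 * 2.159514 * 0.798260 = 0.7757 m/s


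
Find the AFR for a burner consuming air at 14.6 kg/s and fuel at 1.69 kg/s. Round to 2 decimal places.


AFR = m_air / m_fuel
AFR = 14.6 / 1.69 = 8.64


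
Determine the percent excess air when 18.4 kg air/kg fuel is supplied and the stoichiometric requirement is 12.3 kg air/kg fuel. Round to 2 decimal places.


Excess air = actual - stoichiometric = 18.4 - 12.3 = 6.10 kg/kg fuel
Excess air % = (excess / stoich) * 100 = (6.10 / 12.3) * 100 = 49.59%


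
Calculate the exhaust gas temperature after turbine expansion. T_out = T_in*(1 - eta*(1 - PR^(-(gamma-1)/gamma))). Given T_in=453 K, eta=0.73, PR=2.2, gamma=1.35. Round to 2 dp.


T_out = T_in * (1 - eta * (1 - PR^(-(gamma-1)/gamma)))
Exponent = -(1.35-1)/1.35 = -0.25925926
PR^exp = 2.2^(-0.25925926) = 0.81512413
Factor = 1 - 0.73*(1 - 0.81512413) = 0.86504061
T_out = 453 * 0.86504061 = 391.86 K


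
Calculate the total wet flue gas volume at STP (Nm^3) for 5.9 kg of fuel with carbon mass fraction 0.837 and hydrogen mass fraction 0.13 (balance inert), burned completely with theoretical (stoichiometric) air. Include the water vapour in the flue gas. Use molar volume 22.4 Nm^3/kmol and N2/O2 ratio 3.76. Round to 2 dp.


Per kg fuel: CO2 = (C/12 kmol)*22.4 = (0.837/12)*22.4 = 1.56240 Nm^3
Per kg fuel: H2O = (H/2 kmol)*22.4 = (0.13/2)*22.4 = 1.45600 Nm^3
O2 needed per kg fuel = C/12 + H/4 = 0.837/12 + 0.13/4 = 0.10225000 kmol
Per kg fuel: N2 = O2*3.76*22.4 = 0.10225000*3.76*22.4 = 8.61190 Nm^3
Total per kg = 1.56240 + 1.45600 + 8.61190 = 11.63030 Nm^3
Total = 11.63030 * 5.9 = 68.62 Nm^3


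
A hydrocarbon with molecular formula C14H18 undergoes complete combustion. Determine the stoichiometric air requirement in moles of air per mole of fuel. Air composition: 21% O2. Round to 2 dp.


Balanced combustion: C14H18 + 18.5 O2 -> 14 CO2 + 9 H2O
O2 needed = C + H/4 = 14 + 18/4 = 18.50 moles
Air moles = O2 / 0.21 = 18.50 / 0.21 = 88.10 moles air


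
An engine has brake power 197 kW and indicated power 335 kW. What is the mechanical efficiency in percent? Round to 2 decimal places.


eta_mech = (BP / IP) * 100
Ratio = 197 / 335 = 0.5881
eta_mech = 0.5881 * 100 = 58.81%


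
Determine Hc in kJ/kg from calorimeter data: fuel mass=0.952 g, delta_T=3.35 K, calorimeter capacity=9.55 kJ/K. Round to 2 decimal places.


Hc = C_cal * delta_T / m_fuel
Q_released = 9.55 * 3.35 = 31.9925 kJ
m_fuel = 0.952 g = 0.952/1000 kg = 0.000952 kg
Hc = 31.9925 / 0.000952 = 33605.57 kJ/kg


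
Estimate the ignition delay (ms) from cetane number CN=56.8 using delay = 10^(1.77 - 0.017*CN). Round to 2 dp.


delay = 10^(1.77 - 0.017*CN)
Exponent = 1.77 - 0.017*56.8 = 0.8044
delay = 10^0.8044 = 6.37 ms


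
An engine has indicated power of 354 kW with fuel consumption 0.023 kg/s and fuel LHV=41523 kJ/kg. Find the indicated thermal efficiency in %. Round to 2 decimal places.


eta_ith = (IP / (mf * LHV)) * 100
Denominator = 0.023 * 41523 = 955.0290 kW
eta_ith = (354 / 955.0290) * 100 = 37.07%


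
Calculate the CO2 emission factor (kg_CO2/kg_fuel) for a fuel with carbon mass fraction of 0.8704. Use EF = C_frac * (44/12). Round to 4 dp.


EF = C_frac * (M_CO2 / M_C)
EF = 0.8704 * (44/12)
EF = 0.8704 * 3.666667 = 3.1915 kg_CO2/kg_fuel


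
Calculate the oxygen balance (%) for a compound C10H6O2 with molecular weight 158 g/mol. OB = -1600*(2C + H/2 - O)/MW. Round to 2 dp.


OB = -1600 * (2C + H/2 - O) / MW
Inner = 2*10 + 6/2 - 2 = 21.00
OB = -1600 * 21.00 / 158 = -212.66%


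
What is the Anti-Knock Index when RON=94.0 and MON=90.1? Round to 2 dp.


AKI = (RON + MON) / 2
AKI = (94.0 + 90.1) / 2
AKI = 184.1 / 2 = 92.05


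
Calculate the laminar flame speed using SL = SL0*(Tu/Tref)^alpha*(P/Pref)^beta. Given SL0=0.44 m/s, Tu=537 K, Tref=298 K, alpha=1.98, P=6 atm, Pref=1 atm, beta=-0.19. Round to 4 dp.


SL = SL0 * (Tu/Tref)^alpha * (P/Pref)^beta
T ratio = 537/298 = 1.80201342
(T ratio)^alpha = 1.80201342^1.98 = 3.209230
(P/Pref)^beta = 6^(-0.19) = 0.711461
SL = 0.44 * 3.209230 * 0.711461 = 1.0046 m/s


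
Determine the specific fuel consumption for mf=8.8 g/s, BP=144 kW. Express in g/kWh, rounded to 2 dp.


SFC = (mf / BP) * 3600
Rate = 8.8 / 144 = 0.061111 g/(s*kW)
SFC = 0.061111 * 3600 = 220.00 g/kWh


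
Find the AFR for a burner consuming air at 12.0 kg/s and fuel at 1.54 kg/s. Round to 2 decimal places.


AFR = m_air / m_fuel
AFR = 12.0 / 1.54 = 7.79


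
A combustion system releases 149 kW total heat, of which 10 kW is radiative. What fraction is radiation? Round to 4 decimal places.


f_rad = Q_rad / Q_total
f_rad = 10 / 149 = 0.0671


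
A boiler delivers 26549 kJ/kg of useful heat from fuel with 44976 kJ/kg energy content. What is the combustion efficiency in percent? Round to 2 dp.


Efficiency = (Q_useful / Q_fuel) * 100
Efficiency = (26549 / 44976) * 100
Efficiency = 0.5903 * 100 = 59.03%


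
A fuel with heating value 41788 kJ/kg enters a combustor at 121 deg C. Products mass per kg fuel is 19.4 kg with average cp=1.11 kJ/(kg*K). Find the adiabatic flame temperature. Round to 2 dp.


T_ad = T_in + Hc / (m_p * cp)
Denominator = 19.4 * 1.11 = 21.5340
Temperature rise = 41788 / 21.5340 = 1940.56 K
T_ad = 121 + 1940.56 = 2061.56 deg C


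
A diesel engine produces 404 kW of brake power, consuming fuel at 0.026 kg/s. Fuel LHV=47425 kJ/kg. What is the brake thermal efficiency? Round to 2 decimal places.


eta_BTE = (BP / (mf * LHV)) * 100
Denominator = 0.026 * 47425 = 1233.0500 kW
eta_BTE = (404 / 1233.0500) * 100 = 32.76%


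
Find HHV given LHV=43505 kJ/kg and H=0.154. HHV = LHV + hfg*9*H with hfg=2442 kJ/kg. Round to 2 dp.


HHV = LHV + hfg * 9 * H
Water addition = 2442 * 9 * 0.154 = 3384.612 kJ/kg
HHV = 43505 + 3384.612 = 46889.61 kJ/kg


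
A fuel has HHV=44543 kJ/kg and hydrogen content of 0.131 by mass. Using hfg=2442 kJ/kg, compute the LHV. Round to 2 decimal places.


LHV = HHV - hfg * 9 * H
Water correction = 2442 * 9 * 0.131 = 2879.118 kJ/kg
LHV = 44543 - 2879.118 = 41663.88 kJ/kg


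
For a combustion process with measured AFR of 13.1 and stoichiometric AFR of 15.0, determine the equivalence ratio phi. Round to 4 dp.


phi = AFR_stoich / AFR_actual
phi = 15.0 / 13.1 = 1.1450


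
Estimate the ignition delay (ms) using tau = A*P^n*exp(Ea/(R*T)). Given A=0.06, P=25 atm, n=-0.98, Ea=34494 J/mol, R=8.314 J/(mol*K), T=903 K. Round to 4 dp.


tau = A * P^n * exp(Ea/(R*T))
P^n = 25^(-0.98) = 0.04265980
Ea/(R*T) = 34494/(8.314*903) = 4.594580
exp(Ea/(R*T)) = 98.946539
tau = 0.06 * 0.04265980 * 98.946539 = 0.2533 ms


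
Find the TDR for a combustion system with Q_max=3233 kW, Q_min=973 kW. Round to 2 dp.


TDR = Q_max / Q_min
TDR = 3233 / 973 = 3.32


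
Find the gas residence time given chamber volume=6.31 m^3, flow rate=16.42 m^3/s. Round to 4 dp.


tau = V / Q_flow
tau = 6.31 / 16.42 = 0.3843 s


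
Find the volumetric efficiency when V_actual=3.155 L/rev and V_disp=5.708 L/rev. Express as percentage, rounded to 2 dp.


eta_v = (V_actual / V_disp) * 100
Ratio = 3.155 / 5.708 = 0.5527
eta_v = 0.5527 * 100 = 55.27%


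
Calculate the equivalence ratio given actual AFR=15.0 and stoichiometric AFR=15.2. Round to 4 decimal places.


phi = AFR_stoich / AFR_actual
phi = 15.2 / 15.0 = 1.0133


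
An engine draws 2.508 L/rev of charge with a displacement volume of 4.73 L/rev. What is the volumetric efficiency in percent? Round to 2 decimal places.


eta_v = (V_actual / V_disp) * 100
Ratio = 2.508 / 4.73 = 0.5302
eta_v = 0.5302 * 100 = 53.02%


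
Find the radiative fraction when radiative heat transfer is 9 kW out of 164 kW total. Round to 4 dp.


f_rad = Q_rad / Q_total
f_rad = 9 / 164 = 0.0549


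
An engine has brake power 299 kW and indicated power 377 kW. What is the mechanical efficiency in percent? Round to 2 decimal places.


eta_mech = (BP / IP) * 100
Ratio = 299 / 377 = 0.7931
eta_mech = 0.7931 * 100 = 79.31%


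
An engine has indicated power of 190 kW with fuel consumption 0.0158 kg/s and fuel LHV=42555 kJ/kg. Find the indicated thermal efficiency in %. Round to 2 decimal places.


eta_ith = (IP / (mf * LHV)) * 100
Denominator = 0.0158 * 42555 = 672.3690 kW
eta_ith = (190 / 672.3690) * 100 = 28.26%


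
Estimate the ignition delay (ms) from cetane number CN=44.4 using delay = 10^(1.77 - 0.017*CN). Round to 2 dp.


delay = 10^(1.77 - 0.017*CN)
Exponent = 1.77 - 0.017*44.4 = 1.0152
delay = 10^1.0152 = 10.36 ms


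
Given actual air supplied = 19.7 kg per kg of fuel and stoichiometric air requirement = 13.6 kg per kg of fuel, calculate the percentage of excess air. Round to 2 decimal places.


Excess air = actual - stoichiometric = 19.7 - 13.6 = 6.10 kg/kg fuel
Excess air % = (excess / stoich) * 100 = (6.10 / 13.6) * 100 = 44.85%


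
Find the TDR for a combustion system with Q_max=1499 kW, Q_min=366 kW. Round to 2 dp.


TDR = Q_max / Q_min
TDR = 1499 / 366 = 4.10


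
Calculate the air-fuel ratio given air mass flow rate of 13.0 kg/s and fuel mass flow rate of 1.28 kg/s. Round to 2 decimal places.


AFR = m_air / m_fuel
AFR = 13.0 / 1.28 = 10.16


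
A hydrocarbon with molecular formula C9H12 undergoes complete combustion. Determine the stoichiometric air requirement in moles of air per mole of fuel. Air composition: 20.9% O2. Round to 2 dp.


Balanced combustion: C9H12 + 12 O2 -> 9 CO2 + 6 H2O
O2 needed = C + H/4 = 9 + 12/4 = 12.00 moles
Air moles = O2 / 0.209 = 12.00 / 0.209 = 57.42 moles air


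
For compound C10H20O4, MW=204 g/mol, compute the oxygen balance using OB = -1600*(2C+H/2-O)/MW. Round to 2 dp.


OB = -1600 * (2C + H/2 - O) / MW
Inner = 2*10 + 20/2 - 4 = 26.00
OB = -1600 * 26.00 / 204 = -203.92%


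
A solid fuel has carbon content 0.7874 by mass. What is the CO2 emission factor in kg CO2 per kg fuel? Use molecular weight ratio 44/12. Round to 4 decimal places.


EF = C_frac * (M_CO2 / M_C)
EF = 0.7874 * (44/12)
EF = 0.7874 * 3.666667 = 2.8871 kg_CO2/kg_fuel


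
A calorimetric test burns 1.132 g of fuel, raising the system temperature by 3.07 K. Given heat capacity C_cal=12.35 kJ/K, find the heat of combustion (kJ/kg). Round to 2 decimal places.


Hc = C_cal * delta_T / m_fuel
Q_released = 12.35 * 3.07 = 37.9145 kJ
m_fuel = 1.132 g = 1.132/1000 kg = 0.001132 kg
Hc = 37.9145 / 0.001132 = 33493.37 kJ/kg


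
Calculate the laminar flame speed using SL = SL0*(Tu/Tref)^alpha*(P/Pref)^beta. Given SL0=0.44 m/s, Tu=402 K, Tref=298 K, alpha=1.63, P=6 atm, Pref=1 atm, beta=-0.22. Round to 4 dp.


SL = SL0 * (Tu/Tref)^alpha * (P/Pref)^beta
T ratio = 402/298 = 1.34899329
(T ratio)^alpha = 1.34899329^1.63 = 1.628981
(P/Pref)^beta = 6^(-0.22) = 0.674228
SL = 0.44 * 1.628981 * 0.674228 = 0.4833 m/s


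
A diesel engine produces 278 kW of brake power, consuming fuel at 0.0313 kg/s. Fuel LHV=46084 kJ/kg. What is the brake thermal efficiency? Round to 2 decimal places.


eta_BTE = (BP / (mf * LHV)) * 100
Denominator = 0.0313 * 46084 = 1442.4292 kW
eta_BTE = (278 / 1442.4292) * 100 = 19.27%


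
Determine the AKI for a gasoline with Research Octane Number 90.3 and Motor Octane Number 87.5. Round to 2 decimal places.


AKI = (RON + MON) / 2
AKI = (90.3 + 87.5) / 2
AKI = 177.8 / 2 = 88.90


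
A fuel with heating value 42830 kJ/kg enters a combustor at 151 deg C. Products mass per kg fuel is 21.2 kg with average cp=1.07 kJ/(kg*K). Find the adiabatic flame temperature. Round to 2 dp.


T_ad = T_in + Hc / (m_p * cp)
Denominator = 21.2 * 1.07 = 22.6840
Temperature rise = 42830 / 22.6840 = 1888.11 K
T_ad = 151 + 1888.11 = 2039.11 deg C


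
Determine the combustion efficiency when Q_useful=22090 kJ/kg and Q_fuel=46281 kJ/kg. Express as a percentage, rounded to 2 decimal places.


Efficiency = (Q_useful / Q_fuel) * 100
Efficiency = (22090 / 46281) * 100
Efficiency = 0.4773 * 100 = 47.73%


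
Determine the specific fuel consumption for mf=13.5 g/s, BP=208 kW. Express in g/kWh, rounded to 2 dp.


SFC = (mf / BP) * 3600
Rate = 13.5 / 208 = 0.064904 g/(s*kW)
SFC = 0.064904 * 3600 = 233.65 g/kWh


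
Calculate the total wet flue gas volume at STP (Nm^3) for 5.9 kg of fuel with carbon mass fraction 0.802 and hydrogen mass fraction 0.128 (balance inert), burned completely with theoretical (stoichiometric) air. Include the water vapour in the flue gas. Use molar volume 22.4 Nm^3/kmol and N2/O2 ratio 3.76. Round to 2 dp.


Per kg fuel: CO2 = (C/12 kmol)*22.4 = (0.802/12)*22.4 = 1.49707 Nm^3
Per kg fuel: H2O = (H/2 kmol)*22.4 = (0.128/2)*22.4 = 1.43360 Nm^3
O2 needed per kg fuel = C/12 + H/4 = 0.802/12 + 0.128/4 = 0.09883333 kmol
Per kg fuel: N2 = O2*3.76*22.4 = 0.09883333*3.76*22.4 = 8.32414 Nm^3
Total per kg = 1.49707 + 1.43360 + 8.32414 = 11.25481 Nm^3
Total = 11.25481 * 5.9 = 66.40 Nm^3


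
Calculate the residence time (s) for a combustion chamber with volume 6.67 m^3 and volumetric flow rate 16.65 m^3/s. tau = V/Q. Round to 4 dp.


tau = V / Q_flow
tau = 6.67 / 16.65 = 0.4006 s


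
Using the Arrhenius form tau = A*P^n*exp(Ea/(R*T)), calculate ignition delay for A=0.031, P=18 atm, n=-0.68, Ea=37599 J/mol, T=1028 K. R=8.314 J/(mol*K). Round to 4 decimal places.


tau = A * P^n * exp(Ea/(R*T))
P^n = 18^(-0.68) = 0.14009244
Ea/(R*T) = 37599/(8.314*1028) = 4.399194
exp(Ea/(R*T)) = 81.385283
tau = 0.031 * 0.14009244 * 81.385283 = 0.3534 ms


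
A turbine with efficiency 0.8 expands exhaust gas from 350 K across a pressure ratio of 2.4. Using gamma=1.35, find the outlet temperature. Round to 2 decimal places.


T_out = T_in * (1 - eta * (1 - PR^(-(gamma-1)/gamma)))
Exponent = -(1.35-1)/1.35 = -0.25925926
PR^exp = 2.4^(-0.25925926) = 0.79694200
Factor = 1 - 0.8*(1 - 0.79694200) = 0.83755360
T_out = 350 * 0.83755360 = 293.14 K
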